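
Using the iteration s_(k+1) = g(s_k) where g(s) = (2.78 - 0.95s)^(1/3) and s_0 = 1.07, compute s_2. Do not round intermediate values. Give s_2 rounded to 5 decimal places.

1.17741

s_1 = g(1.070000) = 1.208162
s_2 = g(1.208162) = 1.177412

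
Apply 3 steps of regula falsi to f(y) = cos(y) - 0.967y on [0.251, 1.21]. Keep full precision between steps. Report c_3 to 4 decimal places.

0.7536

False-position update: c = (a·f(b) − b·f(a))/(f(b) − f(a)); replace the endpoint whose sign matches f(c).
f(0.251000) = 0.725948, f(1.210000) = -0.817051
step 1: c = 0.702189, f(c) = 0.084414 > 0 → new bracket [0.702189, 1.210000]
step 2: c = 0.749741, f(c) = 0.006867 > 0 → new bracket [0.749741, 1.210000]
step 3: c = 0.753576, f(c) = 0.000538 > 0 → new bracket [0.753576, 1.210000]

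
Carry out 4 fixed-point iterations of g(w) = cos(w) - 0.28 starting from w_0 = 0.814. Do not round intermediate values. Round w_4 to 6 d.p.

0.586321

w_1 = g(0.814000) = 0.406596
w_2 = g(0.406596) = 0.638472
w_3 = g(0.638472) = 0.523007
w_4 = g(0.523007) = 0.586321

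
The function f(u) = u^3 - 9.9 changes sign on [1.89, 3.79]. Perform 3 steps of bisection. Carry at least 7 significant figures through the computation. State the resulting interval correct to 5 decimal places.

f(1.890000) = -3.148731, f(3.790000) = 44.539939 (opposite signs)
step 1: m = 2.840000, f(m) = 13.006304 > 0 → root in [1.890000, 2.840000]
step 2: m = 2.365000, f(m) = 3.327977 > 0 → root in [1.890000, 2.365000]
step 3: m = 2.127500, f(m) = -0.270390 < 0 → root in [2.127500, 2.365000]

[2.12750, 2.36500]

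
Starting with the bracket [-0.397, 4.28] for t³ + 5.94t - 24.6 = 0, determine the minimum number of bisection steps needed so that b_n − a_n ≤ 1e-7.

Initial width b − a = 4.28 − -0.397 = 4.677000.
After n steps the width is (b−a)/2^n; need (b−a)/2^n ≤ 1e-7.
So n ≥ log₂(4.677000/1e-7) = log₂(46770000.0000) ≈ 25.4791.
Hence n = 26.

26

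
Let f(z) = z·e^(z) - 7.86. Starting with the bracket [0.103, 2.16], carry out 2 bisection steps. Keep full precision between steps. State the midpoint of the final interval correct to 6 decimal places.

f(0.103000) = -7.745825, f(2.160000) = 10.869657 (opposite signs)
step 1: m = 1.131500, f(m) = -4.352007 < 0 → root in [1.131500, 2.160000]
step 2: m = 1.645750, f(m) = 0.673044 > 0 → root in [1.131500, 1.645750]
Midpoint of [1.131500, 1.645750] = 1.388625

1.388625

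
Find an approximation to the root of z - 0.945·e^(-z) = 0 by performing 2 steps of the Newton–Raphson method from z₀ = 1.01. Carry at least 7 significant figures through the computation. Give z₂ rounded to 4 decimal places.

0.5467

Newton update: z ← z − f(z)/f'(z).
f'(z) = 1 + 0.945·e^(-z)
z_0 = 1.010000: f = 0.665813, f' = 1.344187 → z_1 = 1.010000 - (0.665813)/(1.344187) = 0.514672
z_1 = 0.514672: f = -0.050151, f' = 1.564823 → z_2 = 0.514672 - (-0.050151)/(1.564823) = 0.546721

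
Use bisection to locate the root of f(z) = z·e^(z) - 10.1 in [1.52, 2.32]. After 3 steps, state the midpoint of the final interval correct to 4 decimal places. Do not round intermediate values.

f(1.520000) = -3.150218, f(2.320000) = 13.507564 (opposite signs)
step 1: m = 1.920000, f(m) = 2.996240 > 0 → root in [1.520000, 1.920000]
step 2: m = 1.720000, f(m) = -0.494611 < 0 → root in [1.720000, 1.920000]
step 3: m = 1.820000, f(m) = 1.132782 > 0 → root in [1.720000, 1.820000]
Midpoint of [1.720000, 1.820000] = 1.770000

1.7700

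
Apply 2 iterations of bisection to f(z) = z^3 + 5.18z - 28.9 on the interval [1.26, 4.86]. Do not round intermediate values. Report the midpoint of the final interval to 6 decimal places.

2.610000

f(1.260000) = -20.372824, f(4.860000) = 111.066056 (opposite signs)
step 1: m = 3.060000, f(m) = 15.603416 > 0 → root in [1.260000, 3.060000]
step 2: m = 2.160000, f(m) = -7.633504 < 0 → root in [2.160000, 3.060000]
Midpoint of [2.160000, 3.060000] = 2.610000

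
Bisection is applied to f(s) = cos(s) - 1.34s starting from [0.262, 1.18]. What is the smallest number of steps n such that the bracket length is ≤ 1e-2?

Initial width b − a = 1.18 − 0.262 = 0.918000.
After n steps the width is (b−a)/2^n; need (b−a)/2^n ≤ 1e-2.
So n ≥ log₂(0.918000/1e-2) = log₂(91.8000) ≈ 6.5204.
Hence n = 7.

7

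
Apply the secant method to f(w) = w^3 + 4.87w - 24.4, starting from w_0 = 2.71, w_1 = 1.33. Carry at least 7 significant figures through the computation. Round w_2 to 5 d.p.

2.21531

f(w_0) = 8.700211, f(w_1) = -15.570263
w_2 = 1.330000 - (-15.570263)·(1.330000 - 2.710000)/(-15.570263 - (8.700211)) = 2.215313; f(w_2) = -2.739532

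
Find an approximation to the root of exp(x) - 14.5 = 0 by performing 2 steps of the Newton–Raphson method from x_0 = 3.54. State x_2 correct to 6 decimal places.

2.711547

f'(x) = exp(x)
x_0 = 3.540000: f = 19.966919, f' = 34.466919 → x_1 = 3.540000 - (19.966919)/(34.466919) = 2.960693
x_1 = 2.960693: f = 4.811355, f' = 19.311355 → x_2 = 2.960693 - (4.811355)/(19.311355) = 2.711547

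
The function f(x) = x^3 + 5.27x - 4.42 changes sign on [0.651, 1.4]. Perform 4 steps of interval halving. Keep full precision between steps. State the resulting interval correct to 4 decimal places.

f(0.651000) = -0.713336, f(1.400000) = 5.702000 (opposite signs)
step 1: m = 1.025500, f(m) = 2.062852 > 0 → root in [0.651000, 1.025500]
step 2: m = 0.838250, f(m) = 0.586585 > 0 → root in [0.651000, 0.838250]
step 3: m = 0.744625, f(m) = -0.082957 < 0 → root in [0.744625, 0.838250]
step 4: m = 0.791438, f(m) = 0.246611 > 0 → root in [0.744625, 0.791438]

[0.7446, 0.7914]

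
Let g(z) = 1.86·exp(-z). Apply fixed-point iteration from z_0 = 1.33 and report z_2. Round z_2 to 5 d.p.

1.13729

z_1 = g(1.330000) = 0.491928
z_2 = g(0.491928) = 1.137291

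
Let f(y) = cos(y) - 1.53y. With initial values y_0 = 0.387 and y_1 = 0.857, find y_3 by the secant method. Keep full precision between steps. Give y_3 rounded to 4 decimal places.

0.5548

f(y_0) = 0.333935, f(y_1) = -0.656502
y_2 = 0.857000 - (-0.656502)·(0.857000 - 0.387000)/(-0.656502 - (0.333935)) = 0.545465; f(y_2) = 0.020325
y_3 = 0.545465 - (0.020325)·(0.545465 - 0.857000)/(0.020325 - (-0.656502)) = 0.554820; f(y_3) = 0.001120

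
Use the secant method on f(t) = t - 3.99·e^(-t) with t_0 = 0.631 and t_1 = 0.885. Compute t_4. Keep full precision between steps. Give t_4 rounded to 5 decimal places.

Secant update: t_(k+1) = t_k − f(t_k)·(t_k − t_(k-1))/(f(t_k) − f(t_(k-1))).
f(t_0) = -1.491917, f(t_1) = -0.761730
t_2 = 0.885000 - (-0.761730)·(0.885000 - 0.631000)/(-0.761730 - (-1.491917)) = 1.149972; f(t_2) = -0.113444
t_3 = 1.149972 - (-0.113444)·(1.149972 - 0.885000)/(-0.113444 - (-0.761730)) = 1.196340; f(t_3) = -0.009832
t_4 = 1.196340 - (-0.009832)·(1.196340 - 1.149972)/(-0.009832 - (-0.113444)) = 1.200740; f(t_4) = -0.000137

1.20074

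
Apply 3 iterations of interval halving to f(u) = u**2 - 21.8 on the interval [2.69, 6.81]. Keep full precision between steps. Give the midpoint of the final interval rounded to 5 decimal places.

f(2.690000) = -14.563900, f(6.810000) = 24.576100 (opposite signs)
step 1: m = 4.750000, f(m) = 0.762500 > 0 → root in [2.690000, 4.750000]
step 2: m = 3.720000, f(m) = -7.961600 < 0 → root in [3.720000, 4.750000]
step 3: m = 4.235000, f(m) = -3.864775 < 0 → root in [4.235000, 4.750000]
Midpoint of [4.235000, 4.750000] = 4.492500

4.49250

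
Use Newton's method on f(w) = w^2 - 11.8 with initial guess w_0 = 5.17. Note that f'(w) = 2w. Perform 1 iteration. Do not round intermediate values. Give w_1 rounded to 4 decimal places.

w_0 = 5.170000: f = 14.928900, f' = 10.340000 → w_1 = 5.170000 - (14.928900)/(10.340000) = 3.726199

3.7262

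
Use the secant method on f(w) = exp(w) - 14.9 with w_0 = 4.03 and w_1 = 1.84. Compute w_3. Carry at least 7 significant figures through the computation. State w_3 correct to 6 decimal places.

f(w_0) = 41.360911, f(w_1) = -8.603462
w_2 = 1.840000 - (-8.603462)·(1.840000 - 4.030000)/(-8.603462 - (41.360911)) = 2.217100; f(w_2) = -5.719329
w_3 = 2.217100 - (-5.719329)·(2.217100 - 1.840000)/(-5.719329 - (-8.603462)) = 2.964902; f(w_3) = 4.492811

2.964902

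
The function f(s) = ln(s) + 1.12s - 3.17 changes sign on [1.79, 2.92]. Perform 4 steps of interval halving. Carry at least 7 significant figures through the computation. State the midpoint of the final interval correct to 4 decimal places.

2.1784

f(1.790000) = -0.582984, f(2.920000) = 1.171984 (opposite signs)
step 1: m = 2.355000, f(m) = 0.324141 > 0 → root in [1.790000, 2.355000]
step 2: m = 2.072500, f(m) = -0.120044 < 0 → root in [2.072500, 2.355000]
step 3: m = 2.213750, f(m) = 0.104088 > 0 → root in [2.072500, 2.213750]
step 4: m = 2.143125, f(m) = -0.007435 < 0 → root in [2.143125, 2.213750]
Midpoint of [2.143125, 2.213750] = 2.178438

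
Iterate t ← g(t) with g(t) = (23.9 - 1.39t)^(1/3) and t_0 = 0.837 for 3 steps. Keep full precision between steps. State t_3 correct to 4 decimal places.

t_1 = g(0.837000) = 2.832968
t_2 = g(2.832968) = 2.712705
t_3 = g(2.712705) = 2.720256

2.7203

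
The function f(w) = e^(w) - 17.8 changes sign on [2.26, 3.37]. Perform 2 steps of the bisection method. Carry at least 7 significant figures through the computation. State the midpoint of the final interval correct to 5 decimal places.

f(2.260000) = -8.216911, f(3.370000) = 11.278527 (opposite signs)
step 1: m = 2.815000, f(m) = -1.106824 < 0 → root in [2.815000, 3.370000]
step 2: m = 3.092500, f(m) = 4.232089 > 0 → root in [2.815000, 3.092500]
Midpoint of [2.815000, 3.092500] = 2.953750

2.95375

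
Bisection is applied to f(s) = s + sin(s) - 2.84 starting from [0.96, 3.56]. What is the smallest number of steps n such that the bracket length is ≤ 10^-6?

22

Initial width b − a = 3.56 − 0.96 = 2.600000.
After n steps the width is (b−a)/2^n; need (b−a)/2^n ≤ 10^-6.
So n ≥ log₂(2.600000/10^-6) = log₂(2600000.0000) ≈ 21.3101.
Hence n = 22.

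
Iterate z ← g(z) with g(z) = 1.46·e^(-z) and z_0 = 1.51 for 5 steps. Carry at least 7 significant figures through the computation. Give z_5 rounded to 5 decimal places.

z_1 = g(1.510000) = 0.322529
z_2 = g(0.322529) = 1.057500
z_3 = g(1.057500) = 0.507092
z_4 = g(0.507092) = 0.879277
z_5 = g(0.879277) = 0.606021

0.60602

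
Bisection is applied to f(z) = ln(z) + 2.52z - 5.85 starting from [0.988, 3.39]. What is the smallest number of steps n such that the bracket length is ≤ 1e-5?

18

Initial width b − a = 3.39 − 0.988 = 2.402000.
After n steps the width is (b−a)/2^n; need (b−a)/2^n ≤ 1e-5.
So n ≥ log₂(2.402000/1e-5) = log₂(240200.0000) ≈ 17.8739.
Hence n = 18.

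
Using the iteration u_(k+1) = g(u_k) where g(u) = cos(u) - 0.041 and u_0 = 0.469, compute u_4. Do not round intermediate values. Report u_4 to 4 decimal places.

u_1 = g(0.469000) = 0.851021
u_2 = g(0.851021) = 0.618216
u_3 = g(0.618216) = 0.773914
u_4 = g(0.773914) = 0.674181

0.6742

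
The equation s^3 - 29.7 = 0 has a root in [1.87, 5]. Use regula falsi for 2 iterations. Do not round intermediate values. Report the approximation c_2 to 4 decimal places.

2.8127

f(1.870000) = -23.160797, f(5.000000) = 95.300000
step 1: c = 2.481960, f(c) = -14.410811 < 0 → new bracket [2.481960, 5.000000]
step 2: c = 2.812712, f(c) = -7.447665 < 0 → new bracket [2.812712, 5.000000]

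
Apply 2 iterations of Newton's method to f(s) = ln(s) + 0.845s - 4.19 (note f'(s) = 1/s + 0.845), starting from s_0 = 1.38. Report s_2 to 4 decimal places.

3.4761

s_0 = 1.380000: f = -2.701817, f' = 1.569638 → s_1 = 1.380000 - (-2.701817)/(1.569638) = 3.101299
s_1 = 3.101299: f = -0.437581, f' = 1.167445 → s_2 = 3.101299 - (-0.437581)/(1.167445) = 3.476118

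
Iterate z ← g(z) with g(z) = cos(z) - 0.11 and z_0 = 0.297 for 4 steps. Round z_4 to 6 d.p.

z_1 = g(0.297000) = 0.846219
z_2 = g(0.846219) = 0.552819
z_3 = g(0.552819) = 0.741048
z_4 = g(0.741048) = 0.627762

0.627762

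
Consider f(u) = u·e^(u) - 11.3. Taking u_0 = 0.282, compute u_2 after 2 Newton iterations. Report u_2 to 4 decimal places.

5.8419

f'(u) = (u + 1)·e^(u)
u_0 = 0.282000: f = -10.926130, f' = 1.699648 → u_1 = 0.282000 - (-10.926130)/(1.699648) = 6.710465
u_1 = 6.710465: f = 5497.674127, f' = 6329.926744 → u_2 = 6.710465 - (5497.674127)/(6329.926744) = 5.841944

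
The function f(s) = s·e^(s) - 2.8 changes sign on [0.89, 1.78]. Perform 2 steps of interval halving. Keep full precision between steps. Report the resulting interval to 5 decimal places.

f(0.890000) = -0.632735, f(1.780000) = 7.755144 (opposite signs)
step 1: m = 1.335000, f(m) = 2.272995 > 0 → root in [0.890000, 1.335000]
step 2: m = 1.112500, f(m) = 0.584174 > 0 → root in [0.890000, 1.112500]

[0.89000, 1.11250]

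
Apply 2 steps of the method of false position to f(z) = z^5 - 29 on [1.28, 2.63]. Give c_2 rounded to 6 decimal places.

f(1.280000) = -25.564026, f(2.630000) = 96.828420
step 1: c = 1.561974, f(c) = -19.702452 < 0 → new bracket [1.561974, 2.630000]
step 2: c = 1.742550, f(c) = -12.933312 < 0 → new bracket [1.742550, 2.630000]

1.742550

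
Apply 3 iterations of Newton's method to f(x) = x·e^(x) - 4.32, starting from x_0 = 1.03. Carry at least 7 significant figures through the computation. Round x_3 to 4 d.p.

1.2445

Newton update: x ← x − f(x)/f'(x).
f'(x) = (x + 1)·e^(x)
x_0 = 1.030000: f = -1.434902, f' = 5.686164 → x_1 = 1.030000 - (-1.434902)/(5.686164) = 1.282350
x_1 = 1.282350: f = 0.303001, f' = 8.228102 → x_2 = 1.282350 - (0.303001)/(8.228102) = 1.245525
x_2 = 1.245525: f = 0.007896, f' = 7.802654 → x_3 = 1.245525 - (0.007896)/(7.802654) = 1.244513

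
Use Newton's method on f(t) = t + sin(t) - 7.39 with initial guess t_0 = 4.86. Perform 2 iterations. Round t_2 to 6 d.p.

6.270297

Newton update: t ← t − f(t)/f'(t).
f'(t) = 1 + cos(t)
t_0 = 4.860000: f = -3.519125, f' = 1.147076 → t_1 = 4.860000 - (-3.519125)/(1.147076) = 7.927911
t_1 = 7.927911: f = 1.535179, f' = 0.926138 → t_2 = 7.927911 - (1.535179)/(0.926138) = 6.270297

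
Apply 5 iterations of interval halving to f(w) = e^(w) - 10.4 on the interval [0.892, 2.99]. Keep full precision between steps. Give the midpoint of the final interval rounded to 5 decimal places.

f(0.892000) = -7.959995, f(2.990000) = 9.485682 (opposite signs)
step 1: m = 1.941000, f(m) = -3.434287 < 0 → root in [1.941000, 2.990000]
step 2: m = 2.465500, f(m) = 1.369365 > 0 → root in [1.941000, 2.465500]
step 3: m = 2.203250, f(m) = -1.345607 < 0 → root in [2.203250, 2.465500]
step 4: m = 2.334375, f(m) = -0.076994 < 0 → root in [2.334375, 2.465500]
step 5: m = 2.399938, f(m) = 0.622487 > 0 → root in [2.334375, 2.399938]
Midpoint of [2.334375, 2.399938] = 2.367156

2.36716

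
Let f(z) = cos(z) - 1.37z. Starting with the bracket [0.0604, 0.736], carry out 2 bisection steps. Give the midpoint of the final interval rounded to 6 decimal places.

f(0.060400) = 0.915428, f(0.736000) = -0.267160 (opposite signs)
step 1: m = 0.398200, f(m) = 0.376226 > 0 → root in [0.398200, 0.736000]
step 2: m = 0.567100, f(m) = 0.066535 > 0 → root in [0.567100, 0.736000]
Midpoint of [0.567100, 0.736000] = 0.651550

0.651550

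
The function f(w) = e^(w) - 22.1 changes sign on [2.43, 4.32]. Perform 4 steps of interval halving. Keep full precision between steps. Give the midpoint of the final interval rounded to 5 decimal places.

f(2.430000) = -10.741118, f(4.320000) = 53.088628 (opposite signs)
step 1: m = 3.375000, f(m) = 7.124284 > 0 → root in [2.430000, 3.375000]
step 2: m = 2.902500, f(m) = -3.880362 < 0 → root in [2.902500, 3.375000]
step 3: m = 3.138750, f(m) = 0.975005 > 0 → root in [2.902500, 3.138750]
step 4: m = 3.020625, f(m) = -1.595897 < 0 → root in [3.020625, 3.138750]
Midpoint of [3.020625, 3.138750] = 3.079687

3.07969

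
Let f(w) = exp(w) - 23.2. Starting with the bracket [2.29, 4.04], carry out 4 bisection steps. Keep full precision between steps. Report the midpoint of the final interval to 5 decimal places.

3.11031

f(2.290000) = -13.325062, f(4.040000) = 33.626343 (opposite signs)
step 1: m = 3.165000, f(m) = 0.488744 > 0 → root in [2.290000, 3.165000]
step 2: m = 2.727500, f(m) = -7.905397 < 0 → root in [2.727500, 3.165000]
step 3: m = 2.946250, f(m) = -4.165559 < 0 → root in [2.946250, 3.165000]
step 4: m = 3.055625, f(m) = -1.965547 < 0 → root in [3.055625, 3.165000]
Midpoint of [3.055625, 3.165000] = 3.110313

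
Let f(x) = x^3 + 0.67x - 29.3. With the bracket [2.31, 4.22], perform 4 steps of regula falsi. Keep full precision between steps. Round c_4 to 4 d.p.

f(2.310000) = -15.425909, f(4.220000) = 48.678848
step 1: c = 2.769615, f(c) = -6.199294 < 0 → new bracket [2.769615, 4.220000]
step 2: c = 2.933457, f(c) = -2.091687 < 0 → new bracket [2.933457, 4.220000]
step 3: c = 2.986461, f(c) = -0.662974 < 0 → new bracket [2.986461, 4.220000]
step 4: c = 3.003035, f(c) = -0.205928 < 0 → new bracket [3.003035, 4.220000]

3.0030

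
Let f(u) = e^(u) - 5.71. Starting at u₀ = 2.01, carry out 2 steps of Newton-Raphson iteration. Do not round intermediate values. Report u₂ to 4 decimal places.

1.7428

f'(u) = e^(u)
u_0 = 2.010000: f = 1.753317, f' = 7.463317 → u_1 = 2.010000 - (1.753317)/(7.463317) = 1.775075
u_1 = 1.775075: f = 0.190726, f' = 5.900726 → u_2 = 1.775075 - (0.190726)/(5.900726) = 1.742753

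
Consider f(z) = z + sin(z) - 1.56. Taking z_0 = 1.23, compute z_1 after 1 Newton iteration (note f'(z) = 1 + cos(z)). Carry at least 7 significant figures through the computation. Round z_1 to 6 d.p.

z_0 = 1.230000: f = 0.612489, f' = 1.334238 → z_1 = 1.230000 - (0.612489)/(1.334238) = 0.770945

0.770945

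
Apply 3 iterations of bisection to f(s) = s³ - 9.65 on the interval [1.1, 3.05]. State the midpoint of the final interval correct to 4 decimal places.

f(1.100000) = -8.319000, f(3.050000) = 18.722625 (opposite signs)
step 1: m = 2.075000, f(m) = -0.715828 < 0 → root in [2.075000, 3.050000]
step 2: m = 2.562500, f(m) = 7.176416 > 0 → root in [2.075000, 2.562500]
step 3: m = 2.318750, f(m) = 2.816995 > 0 → root in [2.075000, 2.318750]
Midpoint of [2.075000, 2.318750] = 2.196875

2.1969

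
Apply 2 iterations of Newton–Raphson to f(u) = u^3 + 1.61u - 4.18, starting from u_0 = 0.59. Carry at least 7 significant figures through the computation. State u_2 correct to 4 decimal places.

1.3726

Newton update: u ← u − f(u)/f'(u).
f'(u) = 3u^2 + 1.61
u_0 = 0.590000: f = -3.024721, f' = 2.654300 → u_1 = 0.590000 - (-3.024721)/(2.654300) = 1.729555
u_1 = 1.729555: f = 3.778307, f' = 10.584082 → u_2 = 1.729555 - (3.778307)/(10.584082) = 1.372575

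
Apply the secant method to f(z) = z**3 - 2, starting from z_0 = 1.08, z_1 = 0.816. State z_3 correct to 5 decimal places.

f(z_0) = -0.740288, f(z_1) = -1.456662
z_2 = 0.816000 - (-1.456662)·(0.816000 - 1.080000)/(-1.456662 - (-0.740288)) = 1.352813; f(z_2) = 0.475787
z_3 = 1.352813 - (0.475787)·(1.352813 - 0.816000)/(0.475787 - (-1.456662)) = 1.220645; f(z_3) = -0.181272

1.22064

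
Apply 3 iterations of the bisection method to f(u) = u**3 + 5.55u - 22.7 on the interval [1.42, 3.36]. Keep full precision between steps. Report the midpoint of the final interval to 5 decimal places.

f(1.420000) = -11.955712, f(3.360000) = 33.881056 (opposite signs)
step 1: m = 2.390000, f(m) = 4.216419 > 0 → root in [1.420000, 2.390000]
step 2: m = 1.905000, f(m) = -5.213957 < 0 → root in [1.905000, 2.390000]
step 3: m = 2.147500, f(m) = -0.877628 < 0 → root in [2.147500, 2.390000]
Midpoint of [2.147500, 2.390000] = 2.268750

2.26875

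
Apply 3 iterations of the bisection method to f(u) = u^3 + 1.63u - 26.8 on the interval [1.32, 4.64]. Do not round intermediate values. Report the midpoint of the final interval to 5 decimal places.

f(1.320000) = -22.348432, f(4.640000) = 80.660544 (opposite signs)
step 1: m = 2.980000, f(m) = 4.520992 > 0 → root in [1.320000, 2.980000]
step 2: m = 2.150000, f(m) = -13.357125 < 0 → root in [2.150000, 2.980000]
step 3: m = 2.565000, f(m) = -5.743338 < 0 → root in [2.565000, 2.980000]
Midpoint of [2.565000, 2.980000] = 2.772500

2.77250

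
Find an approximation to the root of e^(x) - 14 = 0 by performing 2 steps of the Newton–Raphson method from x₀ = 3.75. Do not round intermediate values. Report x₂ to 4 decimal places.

f'(x) = e^(x)
x_0 = 3.750000: f = 28.521082, f' = 42.521082 → x_1 = 3.750000 - (28.521082)/(42.521082) = 3.079248
x_1 = 3.079248: f = 7.742056, f' = 21.742056 → x_2 = 3.079248 - (7.742056)/(21.742056) = 2.723162

2.7232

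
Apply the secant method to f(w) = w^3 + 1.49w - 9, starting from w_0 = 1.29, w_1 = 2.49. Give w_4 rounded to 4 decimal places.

Secant update: w_(k+1) = w_k − f(w_k)·(w_k − w_(k-1))/(f(w_k) − f(w_(k-1))).
f(w_0) = -4.931211, f(w_1) = 10.148349
w_2 = 2.490000 - (10.148349)·(2.490000 - 1.290000)/(10.148349 - (-4.931211)) = 1.682416; f(w_2) = -1.731087
w_3 = 1.682416 - (-1.731087)·(1.682416 - 2.490000)/(-1.731087 - (10.148349)) = 1.800098; f(w_3) = -0.484904
w_4 = 1.800098 - (-0.484904)·(1.800098 - 1.682416)/(-0.484904 - (-1.731087)) = 1.845889; f(w_4) = 0.039887

1.8459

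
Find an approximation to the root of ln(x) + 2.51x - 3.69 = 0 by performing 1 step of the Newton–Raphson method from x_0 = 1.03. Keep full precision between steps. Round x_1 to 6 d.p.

1.338871

f'(x) = 1/x + 2.51
x_0 = 1.030000: f = -1.075141, f' = 3.480874 → x_1 = 1.030000 - (-1.075141)/(3.480874) = 1.338871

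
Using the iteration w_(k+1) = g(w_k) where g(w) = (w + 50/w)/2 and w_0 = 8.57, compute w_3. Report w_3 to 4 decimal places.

w_1 = g(8.570000) = 7.202153
w_2 = g(7.202153) = 7.072261
w_3 = g(7.072261) = 7.071068

7.0711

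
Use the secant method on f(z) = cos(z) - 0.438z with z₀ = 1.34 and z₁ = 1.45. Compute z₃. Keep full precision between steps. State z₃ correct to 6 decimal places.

Secant update: z_(k+1) = z_k − f(z_k)·(z_k − z_(k-1))/(f(z_k) − f(z_(k-1))).
f(z_0) = -0.358167, f(z_1) = -0.514597
z_2 = 1.450000 - (-0.514597)·(1.450000 - 1.340000)/(-0.514597 - (-0.358167)) = 1.088141; f(z_2) = -0.012472
z_3 = 1.088141 - (-0.012472)·(1.088141 - 1.450000)/(-0.012472 - (-0.514597)) = 1.079152; f(z_3) = -0.000593

1.079152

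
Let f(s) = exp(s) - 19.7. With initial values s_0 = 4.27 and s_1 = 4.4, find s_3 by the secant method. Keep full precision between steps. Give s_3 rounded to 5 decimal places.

f(s_0) = 51.821636, f(s_1) = 61.750869
s_2 = 4.400000 - (61.750869)·(4.400000 - 4.270000)/(61.750869 - (51.821636)) = 3.591517; f(s_2) = 16.589096
s_3 = 3.591517 - (16.589096)·(3.591517 - 4.400000)/(16.589096 - (61.750869)) = 3.294541; f(s_3) = 7.265022

3.29454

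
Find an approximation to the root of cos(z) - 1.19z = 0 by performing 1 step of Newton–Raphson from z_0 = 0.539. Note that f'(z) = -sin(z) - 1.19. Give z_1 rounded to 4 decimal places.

0.6663

z_0 = 0.539000: f = 0.216812, f' = -1.703278 → z_1 = 0.539000 - (0.216812)/(-1.703278) = 0.666291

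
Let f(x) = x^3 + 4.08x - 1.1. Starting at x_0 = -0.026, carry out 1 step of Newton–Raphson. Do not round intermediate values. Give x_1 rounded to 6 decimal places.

f'(x) = 3x^2 + 4.08
x_0 = -0.026000: f = -1.206098, f' = 4.082028 → x_1 = -0.026000 - (-1.206098)/(4.082028) = 0.269465

0.269465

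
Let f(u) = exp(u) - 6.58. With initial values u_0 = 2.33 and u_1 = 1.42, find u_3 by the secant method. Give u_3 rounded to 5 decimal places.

Secant update: u_(k+1) = u_k − f(u_k)·(u_k − u_(k-1))/(f(u_k) − f(u_(k-1))).
f(u_0) = 3.697942, f(u_1) = -2.442880
u_2 = 1.420000 - (-2.442880)·(1.420000 - 2.330000)/(-2.442880 - (3.697942)) = 1.782007; f(u_2) = -0.638230
u_3 = 1.782007 - (-0.638230)·(1.782007 - 1.420000)/(-0.638230 - (-2.442880)) = 1.910034; f(u_3) = 0.173319

1.91003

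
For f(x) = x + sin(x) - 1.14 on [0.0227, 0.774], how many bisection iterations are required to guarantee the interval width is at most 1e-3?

10

Initial width b − a = 0.774 − 0.0227 = 0.751300.
After n steps the width is (b−a)/2^n; need (b−a)/2^n ≤ 1e-3.
So n ≥ log₂(0.751300/1e-3) = log₂(751.3000) ≈ 9.5532.
Hence n = 10.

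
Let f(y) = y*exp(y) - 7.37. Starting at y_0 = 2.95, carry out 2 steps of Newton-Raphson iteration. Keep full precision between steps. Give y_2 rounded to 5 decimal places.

f'(y) = (y+1)*exp(y)
y_0 = 2.950000: f = 48.992563, f' = 75.468517 → y_1 = 2.950000 - (48.992563)/(75.468517) = 2.300821
y_1 = 2.300821: f = 15.597663, f' = 32.950039 → y_2 = 2.300821 - (15.597663)/(32.950039) = 1.827448

1.82745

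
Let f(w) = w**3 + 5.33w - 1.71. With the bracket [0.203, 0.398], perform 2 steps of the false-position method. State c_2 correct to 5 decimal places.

0.31494

f(0.203000) = -0.619645, f(0.398000) = 0.474385
step 1: c = 0.313446, f(c) = -0.008540 < 0 → new bracket [0.313446, 0.398000]
step 2: c = 0.314941, f(c) = -0.000127 < 0 → new bracket [0.314941, 0.398000]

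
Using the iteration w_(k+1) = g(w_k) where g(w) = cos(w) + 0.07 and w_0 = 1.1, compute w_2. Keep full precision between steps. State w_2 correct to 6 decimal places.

w_1 = g(1.100000) = 0.523596
w_2 = g(0.523596) = 0.936027

0.936027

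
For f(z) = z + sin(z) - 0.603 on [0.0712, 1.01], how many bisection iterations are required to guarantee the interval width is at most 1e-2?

Initial width b − a = 1.01 − 0.0712 = 0.938800.
After n steps the width is (b−a)/2^n; need (b−a)/2^n ≤ 1e-2.
So n ≥ log₂(0.938800/1e-2) = log₂(93.8800) ≈ 6.5527.
Hence n = 7.

7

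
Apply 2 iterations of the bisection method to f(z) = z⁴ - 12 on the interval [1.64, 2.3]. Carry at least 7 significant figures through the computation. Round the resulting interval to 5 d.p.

[1.80500, 1.97000]

f(1.640000) = -4.766052, f(2.300000) = 15.984100 (opposite signs)
step 1: m = 1.970000, f(m) = 3.061385 > 0 → root in [1.640000, 1.970000]
step 2: m = 1.805000, f(m) = -1.385273 < 0 → root in [1.805000, 1.970000]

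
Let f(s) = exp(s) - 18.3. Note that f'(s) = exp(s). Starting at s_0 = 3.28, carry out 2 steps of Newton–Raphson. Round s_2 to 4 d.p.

s_0 = 3.280000: f = 8.275773, f' = 26.575773 → s_1 = 3.280000 - (8.275773)/(26.575773) = 2.968597
s_1 = 2.968597: f = 1.164594, f' = 19.464594 → s_2 = 2.968597 - (1.164594)/(19.464594) = 2.908766

2.9088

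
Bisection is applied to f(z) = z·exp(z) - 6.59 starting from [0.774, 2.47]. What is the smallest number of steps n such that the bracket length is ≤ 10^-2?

Initial width b − a = 2.47 − 0.774 = 1.696000.
After n steps the width is (b−a)/2^n; need (b−a)/2^n ≤ 10^-2.
So n ≥ log₂(1.696000/10^-2) = log₂(169.6000) ≈ 7.4060.
Hence n = 8.

8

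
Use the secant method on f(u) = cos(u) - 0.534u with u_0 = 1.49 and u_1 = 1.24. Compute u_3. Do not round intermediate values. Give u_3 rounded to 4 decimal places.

1.0050

Secant update: u_(k+1) = u_k − f(u_k)·(u_k − u_(k-1))/(f(u_k) − f(u_(k-1))).
f(u_0) = -0.714952, f(u_1) = -0.337364
u_2 = 1.240000 - (-0.337364)·(1.240000 - 1.490000)/(-0.337364 - (-0.714952)) = 1.016632; f(u_2) = -0.016649
u_3 = 1.016632 - (-0.016649)·(1.016632 - 1.240000)/(-0.016649 - (-0.337364)) = 1.005037; f(u_3) = -0.000632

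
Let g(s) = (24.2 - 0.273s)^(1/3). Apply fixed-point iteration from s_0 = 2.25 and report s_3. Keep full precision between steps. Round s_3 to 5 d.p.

2.86103

s_1 = g(2.250000) = 2.867807
s_2 = g(2.867807) = 2.860955
s_3 = g(2.860955) = 2.861031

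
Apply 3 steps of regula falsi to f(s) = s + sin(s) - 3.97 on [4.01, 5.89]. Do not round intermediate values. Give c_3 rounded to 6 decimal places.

f(4.010000) = -0.723301, f(5.890000) = 1.536867
step 1: c = 4.611639, f(c) = -0.353290 < 0 → new bracket [4.611639, 5.890000]
step 2: c = 4.850578, f(c) = -0.109889 < 0 → new bracket [4.850578, 5.890000]
step 3: c = 4.919939, f(c) = -0.028599 < 0 → new bracket [4.919939, 5.890000]

4.919939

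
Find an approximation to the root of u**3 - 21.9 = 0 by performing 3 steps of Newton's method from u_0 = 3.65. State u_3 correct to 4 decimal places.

f'(u) = 3u**2
u_0 = 3.650000: f = 26.727125, f' = 39.967500 → u_1 = 3.650000 - (26.727125)/(39.967500) = 2.981279
u_1 = 2.981279: f = 4.597668, f' = 26.664065 → u_2 = 2.981279 - (4.597668)/(26.664065) = 2.808849
u_2 = 2.808849: f = 0.260791, f' = 23.668901 → u_3 = 2.808849 - (0.260791)/(23.668901) = 2.797831

2.7978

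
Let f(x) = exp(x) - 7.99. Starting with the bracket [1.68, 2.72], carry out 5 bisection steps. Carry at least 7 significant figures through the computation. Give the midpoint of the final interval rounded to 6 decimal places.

f(1.680000) = -2.624444, f(2.720000) = 7.190322 (opposite signs)
step 1: m = 2.200000, f(m) = 1.035013 > 0 → root in [1.680000, 2.200000]
step 2: m = 1.940000, f(m) = -1.031249 < 0 → root in [1.940000, 2.200000]
step 3: m = 2.070000, f(m) = -0.065177 < 0 → root in [2.070000, 2.200000]
step 4: m = 2.135000, f(m) = 0.467047 > 0 → root in [2.070000, 2.135000]
step 5: m = 2.102500, f(m) = 0.196611 > 0 → root in [2.070000, 2.102500]
Midpoint of [2.070000, 2.102500] = 2.086250

2.086250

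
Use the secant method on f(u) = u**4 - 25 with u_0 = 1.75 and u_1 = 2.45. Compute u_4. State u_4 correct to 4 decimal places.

2.2366

f(u_0) = -15.621094, f(u_1) = 11.030006
u_2 = 2.450000 - (11.030006)·(2.450000 - 1.750000)/(11.030006 - (-15.621094)) = 2.160293; f(u_2) = -3.220354
u_3 = 2.160293 - (-3.220354)·(2.160293 - 2.450000)/(-3.220354 - (11.030006)) = 2.225762; f(u_3) = -0.457706
u_4 = 2.225762 - (-0.457706)·(2.225762 - 2.160293)/(-0.457706 - (-3.220354)) = 2.236609; f(u_4) = 0.024205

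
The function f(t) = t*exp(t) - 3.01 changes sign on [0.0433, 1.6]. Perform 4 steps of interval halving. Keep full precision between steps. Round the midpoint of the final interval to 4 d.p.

f(0.043300) = -2.964784, f(1.600000) = 4.914852 (opposite signs)
step 1: m = 0.821650, f(m) = -1.141363 < 0 → root in [0.821650, 1.600000]
step 2: m = 1.210825, f(m) = 1.053834 > 0 → root in [0.821650, 1.210825]
step 3: m = 1.016237, f(m) = -0.202359 < 0 → root in [1.016237, 1.210825]
step 4: m = 1.113531, f(m) = 0.380806 > 0 → root in [1.016237, 1.113531]
Midpoint of [1.016237, 1.113531] = 1.064884

1.0649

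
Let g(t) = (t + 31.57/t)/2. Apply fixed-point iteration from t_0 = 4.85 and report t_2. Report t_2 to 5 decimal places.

t_1 = g(4.850000) = 5.679639
t_2 = g(5.679639) = 5.619045

5.61905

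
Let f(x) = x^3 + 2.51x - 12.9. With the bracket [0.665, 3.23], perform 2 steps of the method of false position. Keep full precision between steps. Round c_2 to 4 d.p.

1.7276

f(0.665000) = -10.936770, f(3.230000) = 28.905567
step 1: c = 1.369096, f(c) = -6.897306 < 0 → new bracket [1.369096, 3.230000]
step 2: c = 1.727593, f(c) = -3.407609 < 0 → new bracket [1.727593, 3.230000]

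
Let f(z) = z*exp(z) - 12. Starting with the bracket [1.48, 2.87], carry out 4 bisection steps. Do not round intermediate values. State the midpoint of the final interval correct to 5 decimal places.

1.87094

f(1.480000) = -5.498440, f(2.870000) = 38.618242 (opposite signs)
step 1: m = 2.175000, f(m) = 7.144753 > 0 → root in [1.480000, 2.175000]
step 2: m = 1.827500, f(m) = -0.636018 < 0 → root in [1.827500, 2.175000]
step 3: m = 2.001250, f(m) = 2.805844 > 0 → root in [1.827500, 2.001250]
step 4: m = 1.914375, f(m) = 0.984628 > 0 → root in [1.827500, 1.914375]
Midpoint of [1.827500, 1.914375] = 1.870937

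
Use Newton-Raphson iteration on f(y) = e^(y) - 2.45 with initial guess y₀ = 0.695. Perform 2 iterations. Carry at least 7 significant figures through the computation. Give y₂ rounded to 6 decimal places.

0.896321

f'(y) = e^(y)
y_0 = 0.695000: f = -0.446291, f' = 2.003709 → y_1 = 0.695000 - (-0.446291)/(2.003709) = 0.917732
y_1 = 0.917732: f = 0.053607, f' = 2.503607 → y_2 = 0.917732 - (0.053607)/(2.503607) = 0.896321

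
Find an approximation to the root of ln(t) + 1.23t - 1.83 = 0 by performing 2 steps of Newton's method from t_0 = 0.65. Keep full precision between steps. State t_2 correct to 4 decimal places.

f'(t) = 1/t + 1.23
t_0 = 0.650000: f = -1.461283, f' = 2.768462 → t_1 = 0.650000 - (-1.461283)/(2.768462) = 1.177832
t_1 = 1.177832: f = -0.217591, f' = 2.079017 → t_2 = 1.177832 - (-0.217591)/(2.079017) = 1.282493

1.2825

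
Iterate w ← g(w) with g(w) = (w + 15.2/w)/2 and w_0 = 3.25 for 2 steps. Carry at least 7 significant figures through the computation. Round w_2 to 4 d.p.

3.8992

w_1 = g(3.250000) = 3.963462
w_2 = g(3.963462) = 3.899247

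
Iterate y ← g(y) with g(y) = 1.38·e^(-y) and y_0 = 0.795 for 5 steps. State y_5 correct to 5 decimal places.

y_1 = g(0.795000) = 0.623182
y_2 = g(0.623182) = 0.740005
y_3 = g(0.740005) = 0.658414
y_4 = g(0.658414) = 0.714387
y_5 = g(0.714387) = 0.675499

0.67550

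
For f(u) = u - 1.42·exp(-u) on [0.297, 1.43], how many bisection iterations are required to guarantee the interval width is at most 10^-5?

Initial width b − a = 1.43 − 0.297 = 1.133000.
After n steps the width is (b−a)/2^n; need (b−a)/2^n ≤ 10^-5.
So n ≥ log₂(1.133000/10^-5) = log₂(113300.0000) ≈ 16.7898.
Hence n = 17.

17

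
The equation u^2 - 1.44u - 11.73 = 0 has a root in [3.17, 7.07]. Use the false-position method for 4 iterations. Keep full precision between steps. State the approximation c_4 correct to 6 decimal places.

4.211123

f(3.170000) = -6.245900, f(7.070000) = 28.074100
step 1: c = 3.879761, f(c) = -2.264308 < 0 → new bracket [3.879761, 7.070000]
step 2: c = 4.117865, f(c) = -0.702914 < 0 → new bracket [4.117865, 7.070000]
step 3: c = 4.189974, f(c) = -0.207677 < 0 → new bracket [4.189974, 7.070000]
step 4: c = 4.211123, f(c) = -0.060461 < 0 → new bracket [4.211123, 7.070000]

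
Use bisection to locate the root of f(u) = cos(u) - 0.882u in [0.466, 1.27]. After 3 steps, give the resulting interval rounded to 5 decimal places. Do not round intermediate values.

f(0.466000) = 0.482361, f(1.270000) = -0.823859 (opposite signs)
step 1: m = 0.868000, f(m) = -0.119222 < 0 → root in [0.466000, 0.868000]
step 2: m = 0.667000, f(m) = 0.197387 > 0 → root in [0.667000, 0.868000]
step 3: m = 0.767500, f(m) = 0.042714 > 0 → root in [0.767500, 0.868000]

[0.76750, 0.86800]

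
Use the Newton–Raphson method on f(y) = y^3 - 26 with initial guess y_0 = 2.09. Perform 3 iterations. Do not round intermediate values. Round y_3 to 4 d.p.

2.9633

f'(y) = 3y^2
y_0 = 2.090000: f = -16.870671, f' = 13.104300 → y_1 = 2.090000 - (-16.870671)/(13.104300) = 3.377415
y_1 = 3.377415: f = 12.525940, f' = 34.220794 → y_2 = 3.377415 - (12.525940)/(34.220794) = 3.011382
y_2 = 3.011382: f = 1.308479, f' = 27.205263 → y_3 = 3.011382 - (1.308479)/(27.205263) = 2.963285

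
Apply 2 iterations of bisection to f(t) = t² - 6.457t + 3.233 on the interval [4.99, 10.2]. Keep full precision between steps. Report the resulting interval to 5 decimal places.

f(4.990000) = -4.087330, f(10.200000) = 41.411600 (opposite signs)
step 1: m = 7.595000, f(m) = 11.876110 > 0 → root in [4.990000, 7.595000]
step 2: m = 6.292500, f(m) = 2.197884 > 0 → root in [4.990000, 6.292500]

[4.99000, 6.29250]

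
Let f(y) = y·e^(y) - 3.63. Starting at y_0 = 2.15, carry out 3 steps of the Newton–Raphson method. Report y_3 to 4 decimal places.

1.1592

Newton update: y ← y − f(y)/f'(y).
f'(y) = (y + 1)·e^(y)
y_0 = 2.150000: f = 14.827446, f' = 27.042304 → y_1 = 2.150000 - (14.827446)/(27.042304) = 1.601694
y_1 = 1.601694: f = 4.316698, f' = 12.908130 → y_2 = 1.601694 - (4.316698)/(12.908130) = 1.267277
y_2 = 1.267277: f = 0.870319, f' = 8.051490 → y_3 = 1.267277 - (0.870319)/(8.051490) = 1.159183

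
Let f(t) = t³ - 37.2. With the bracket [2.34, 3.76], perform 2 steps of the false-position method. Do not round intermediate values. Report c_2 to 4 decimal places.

f(2.340000) = -24.387096, f(3.760000) = 15.957376
step 1: c = 3.198350, f(c) = -4.482663 < 0 → new bracket [3.198350, 3.760000]
step 2: c = 3.321524, f(c) = -0.555205 < 0 → new bracket [3.321524, 3.760000]

3.3215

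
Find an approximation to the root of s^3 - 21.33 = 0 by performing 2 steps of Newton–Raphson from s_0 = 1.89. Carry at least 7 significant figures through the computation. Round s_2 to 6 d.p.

f'(s) = 3s^2
s_0 = 1.890000: f = -14.578731, f' = 10.716300 → s_1 = 1.890000 - (-14.578731)/(10.716300) = 3.250426
s_1 = 3.250426: f = 13.011619, f' = 31.695804 → s_2 = 3.250426 - (13.011619)/(31.695804) = 2.839910

2.839910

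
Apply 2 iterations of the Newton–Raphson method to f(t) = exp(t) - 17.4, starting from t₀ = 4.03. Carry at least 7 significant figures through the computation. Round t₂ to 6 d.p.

2.956325

Newton update: t ← t − f(t)/f'(t).
f'(t) = exp(t)
t_0 = 4.030000: f = 38.860911, f' = 56.260911 → t_1 = 4.030000 - (38.860911)/(56.260911) = 3.339273
t_1 = 3.339273: f = 10.798628, f' = 28.198628 → t_2 = 3.339273 - (10.798628)/(28.198628) = 2.956325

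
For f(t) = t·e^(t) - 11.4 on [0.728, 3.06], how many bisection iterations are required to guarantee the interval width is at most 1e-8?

28

Initial width b − a = 3.06 − 0.728 = 2.332000.
After n steps the width is (b−a)/2^n; need (b−a)/2^n ≤ 1e-8.
So n ≥ log₂(2.332000/1e-8) = log₂(233200000.0000) ≈ 27.7970.
Hence n = 28.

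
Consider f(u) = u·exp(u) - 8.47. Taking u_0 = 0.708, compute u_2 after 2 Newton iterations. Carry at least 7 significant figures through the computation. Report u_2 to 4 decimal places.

f'(u) = (u + 1)·exp(u)
u_0 = 0.708000: f = -7.032811, f' = 3.467116 → u_1 = 0.708000 - (-7.032811)/(3.467116) = 2.736433
u_1 = 2.736433: f = 33.758186, f' = 57.660023 → u_2 = 2.736433 - (33.758186)/(57.660023) = 2.150963

2.1510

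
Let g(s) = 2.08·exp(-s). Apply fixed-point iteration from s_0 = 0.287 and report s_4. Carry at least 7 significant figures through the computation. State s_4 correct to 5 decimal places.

0.54239

s_1 = g(0.287000) = 1.561064
s_2 = g(1.561064) = 0.436618
s_3 = g(0.436618) = 1.344134
s_4 = g(1.344134) = 0.542392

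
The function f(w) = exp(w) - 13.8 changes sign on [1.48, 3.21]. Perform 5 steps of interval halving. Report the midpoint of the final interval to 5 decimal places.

f(1.480000) = -9.407054, f(3.210000) = 10.979086 (opposite signs)
step 1: m = 2.345000, f(m) = -3.366727 < 0 → root in [2.345000, 3.210000]
step 2: m = 2.777500, f(m) = 2.278774 > 0 → root in [2.345000, 2.777500]
step 3: m = 2.561250, f(m) = -0.848003 < 0 → root in [2.561250, 2.777500]
step 4: m = 2.669375, f(m) = 0.630947 > 0 → root in [2.561250, 2.669375]
step 5: m = 2.615312, f(m) = -0.128512 < 0 → root in [2.615312, 2.669375]
Midpoint of [2.615312, 2.669375] = 2.642344

2.64234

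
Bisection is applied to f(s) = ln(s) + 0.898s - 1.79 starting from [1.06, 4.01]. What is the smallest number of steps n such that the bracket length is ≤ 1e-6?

22

Initial width b − a = 4.01 − 1.06 = 2.950000.
After n steps the width is (b−a)/2^n; need (b−a)/2^n ≤ 1e-6.
So n ≥ log₂(2.950000/1e-6) = log₂(2950000.0000) ≈ 21.4923.
Hence n = 22.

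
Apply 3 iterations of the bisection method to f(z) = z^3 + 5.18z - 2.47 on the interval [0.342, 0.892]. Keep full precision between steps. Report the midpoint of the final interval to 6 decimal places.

0.445125

f(0.342000) = -0.658438, f(0.892000) = 2.860292 (opposite signs)
step 1: m = 0.617000, f(m) = 0.960945 > 0 → root in [0.342000, 0.617000]
step 2: m = 0.479500, f(m) = 0.124057 > 0 → root in [0.342000, 0.479500]
step 3: m = 0.410750, f(m) = -0.273015 < 0 → root in [0.410750, 0.479500]
Midpoint of [0.410750, 0.479500] = 0.445125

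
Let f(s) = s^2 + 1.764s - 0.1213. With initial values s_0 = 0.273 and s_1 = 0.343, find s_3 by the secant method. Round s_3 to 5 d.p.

0.06930

f(s_0) = 0.434801, f(s_1) = 0.601401
s_2 = 0.343000 - (0.601401)·(0.343000 - 0.273000)/(0.601401 - (0.434801)) = 0.090311; f(s_2) = 0.046164
s_3 = 0.090311 - (0.046164)·(0.090311 - 0.343000)/(0.046164 - (0.601401)) = 0.069301; f(s_3) = 0.005750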